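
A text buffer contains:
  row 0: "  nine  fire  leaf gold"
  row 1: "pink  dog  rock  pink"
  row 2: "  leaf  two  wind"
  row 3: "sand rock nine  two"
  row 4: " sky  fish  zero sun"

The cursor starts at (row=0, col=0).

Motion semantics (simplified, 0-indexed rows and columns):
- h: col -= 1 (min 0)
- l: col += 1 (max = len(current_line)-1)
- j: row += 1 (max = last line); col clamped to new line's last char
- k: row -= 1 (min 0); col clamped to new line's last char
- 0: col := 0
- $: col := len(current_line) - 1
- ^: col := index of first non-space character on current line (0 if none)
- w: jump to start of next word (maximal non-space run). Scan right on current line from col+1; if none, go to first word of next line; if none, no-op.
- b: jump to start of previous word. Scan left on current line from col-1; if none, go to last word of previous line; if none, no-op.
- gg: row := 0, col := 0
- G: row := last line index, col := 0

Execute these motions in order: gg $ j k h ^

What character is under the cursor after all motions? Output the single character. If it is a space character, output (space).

After 1 (gg): row=0 col=0 char='_'
After 2 ($): row=0 col=22 char='d'
After 3 (j): row=1 col=20 char='k'
After 4 (k): row=0 col=20 char='o'
After 5 (h): row=0 col=19 char='g'
After 6 (^): row=0 col=2 char='n'

Answer: n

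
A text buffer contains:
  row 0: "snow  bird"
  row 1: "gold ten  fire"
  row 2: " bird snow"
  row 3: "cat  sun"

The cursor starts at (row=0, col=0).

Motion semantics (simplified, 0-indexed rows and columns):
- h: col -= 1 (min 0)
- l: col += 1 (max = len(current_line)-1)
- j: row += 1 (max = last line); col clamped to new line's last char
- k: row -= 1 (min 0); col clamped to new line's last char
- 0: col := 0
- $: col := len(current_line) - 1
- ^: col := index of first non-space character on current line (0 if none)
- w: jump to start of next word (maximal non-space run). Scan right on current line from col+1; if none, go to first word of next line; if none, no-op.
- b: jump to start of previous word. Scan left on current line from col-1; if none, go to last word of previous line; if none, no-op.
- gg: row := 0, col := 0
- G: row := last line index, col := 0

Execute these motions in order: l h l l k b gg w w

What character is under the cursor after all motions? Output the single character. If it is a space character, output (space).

Answer: g

Derivation:
After 1 (l): row=0 col=1 char='n'
After 2 (h): row=0 col=0 char='s'
After 3 (l): row=0 col=1 char='n'
After 4 (l): row=0 col=2 char='o'
After 5 (k): row=0 col=2 char='o'
After 6 (b): row=0 col=0 char='s'
After 7 (gg): row=0 col=0 char='s'
After 8 (w): row=0 col=6 char='b'
After 9 (w): row=1 col=0 char='g'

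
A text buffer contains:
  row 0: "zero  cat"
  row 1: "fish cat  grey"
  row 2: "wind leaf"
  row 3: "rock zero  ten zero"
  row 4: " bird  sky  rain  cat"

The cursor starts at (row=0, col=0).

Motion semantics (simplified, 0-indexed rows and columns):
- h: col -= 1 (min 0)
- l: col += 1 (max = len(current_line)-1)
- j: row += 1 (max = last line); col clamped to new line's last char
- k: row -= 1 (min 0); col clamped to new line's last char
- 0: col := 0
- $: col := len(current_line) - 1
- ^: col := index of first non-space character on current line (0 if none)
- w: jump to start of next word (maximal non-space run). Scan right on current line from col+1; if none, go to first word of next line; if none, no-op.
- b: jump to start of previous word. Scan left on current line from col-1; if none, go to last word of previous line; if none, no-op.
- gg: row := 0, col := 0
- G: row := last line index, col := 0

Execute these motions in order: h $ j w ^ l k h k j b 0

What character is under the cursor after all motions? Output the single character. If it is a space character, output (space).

Answer: z

Derivation:
After 1 (h): row=0 col=0 char='z'
After 2 ($): row=0 col=8 char='t'
After 3 (j): row=1 col=8 char='_'
After 4 (w): row=1 col=10 char='g'
After 5 (^): row=1 col=0 char='f'
After 6 (l): row=1 col=1 char='i'
After 7 (k): row=0 col=1 char='e'
After 8 (h): row=0 col=0 char='z'
After 9 (k): row=0 col=0 char='z'
After 10 (j): row=1 col=0 char='f'
After 11 (b): row=0 col=6 char='c'
After 12 (0): row=0 col=0 char='z'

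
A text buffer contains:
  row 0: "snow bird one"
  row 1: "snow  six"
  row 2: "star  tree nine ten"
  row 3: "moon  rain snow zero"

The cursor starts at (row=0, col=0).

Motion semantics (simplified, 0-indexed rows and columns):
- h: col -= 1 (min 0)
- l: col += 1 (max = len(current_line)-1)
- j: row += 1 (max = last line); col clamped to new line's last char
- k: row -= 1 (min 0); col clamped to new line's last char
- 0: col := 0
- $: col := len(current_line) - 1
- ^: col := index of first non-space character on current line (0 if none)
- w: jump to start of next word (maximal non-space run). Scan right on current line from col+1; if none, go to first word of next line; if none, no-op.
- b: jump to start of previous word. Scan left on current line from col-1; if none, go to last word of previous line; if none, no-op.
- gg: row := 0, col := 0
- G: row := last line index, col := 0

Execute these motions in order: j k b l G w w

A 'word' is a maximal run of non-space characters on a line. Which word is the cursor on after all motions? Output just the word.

After 1 (j): row=1 col=0 char='s'
After 2 (k): row=0 col=0 char='s'
After 3 (b): row=0 col=0 char='s'
After 4 (l): row=0 col=1 char='n'
After 5 (G): row=3 col=0 char='m'
After 6 (w): row=3 col=6 char='r'
After 7 (w): row=3 col=11 char='s'

Answer: snow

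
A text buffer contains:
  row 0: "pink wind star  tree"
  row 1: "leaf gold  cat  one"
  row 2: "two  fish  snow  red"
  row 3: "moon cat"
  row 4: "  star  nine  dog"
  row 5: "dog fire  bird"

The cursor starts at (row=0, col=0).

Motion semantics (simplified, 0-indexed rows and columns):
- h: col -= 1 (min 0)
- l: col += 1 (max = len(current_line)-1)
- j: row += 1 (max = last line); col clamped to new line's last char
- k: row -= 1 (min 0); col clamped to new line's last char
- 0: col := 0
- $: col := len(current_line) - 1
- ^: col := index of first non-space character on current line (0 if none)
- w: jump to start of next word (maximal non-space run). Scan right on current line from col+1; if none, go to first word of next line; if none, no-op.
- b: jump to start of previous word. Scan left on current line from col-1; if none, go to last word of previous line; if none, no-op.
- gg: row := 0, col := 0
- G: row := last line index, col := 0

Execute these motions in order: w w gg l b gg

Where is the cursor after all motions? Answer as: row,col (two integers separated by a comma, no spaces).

Answer: 0,0

Derivation:
After 1 (w): row=0 col=5 char='w'
After 2 (w): row=0 col=10 char='s'
After 3 (gg): row=0 col=0 char='p'
After 4 (l): row=0 col=1 char='i'
After 5 (b): row=0 col=0 char='p'
After 6 (gg): row=0 col=0 char='p'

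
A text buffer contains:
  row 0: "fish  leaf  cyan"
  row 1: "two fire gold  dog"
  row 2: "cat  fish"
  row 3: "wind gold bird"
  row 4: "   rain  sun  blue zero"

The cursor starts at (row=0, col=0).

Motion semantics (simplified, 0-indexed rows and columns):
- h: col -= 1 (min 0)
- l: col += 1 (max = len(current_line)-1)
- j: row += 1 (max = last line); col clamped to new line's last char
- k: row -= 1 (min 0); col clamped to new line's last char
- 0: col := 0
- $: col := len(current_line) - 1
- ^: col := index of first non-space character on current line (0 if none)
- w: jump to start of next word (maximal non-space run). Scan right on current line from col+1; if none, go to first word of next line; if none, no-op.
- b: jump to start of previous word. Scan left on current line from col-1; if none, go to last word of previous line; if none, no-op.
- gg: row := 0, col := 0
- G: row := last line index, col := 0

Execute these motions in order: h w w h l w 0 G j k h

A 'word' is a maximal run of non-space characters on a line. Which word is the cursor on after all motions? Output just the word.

Answer: wind

Derivation:
After 1 (h): row=0 col=0 char='f'
After 2 (w): row=0 col=6 char='l'
After 3 (w): row=0 col=12 char='c'
After 4 (h): row=0 col=11 char='_'
After 5 (l): row=0 col=12 char='c'
After 6 (w): row=1 col=0 char='t'
After 7 (0): row=1 col=0 char='t'
After 8 (G): row=4 col=0 char='_'
After 9 (j): row=4 col=0 char='_'
After 10 (k): row=3 col=0 char='w'
After 11 (h): row=3 col=0 char='w'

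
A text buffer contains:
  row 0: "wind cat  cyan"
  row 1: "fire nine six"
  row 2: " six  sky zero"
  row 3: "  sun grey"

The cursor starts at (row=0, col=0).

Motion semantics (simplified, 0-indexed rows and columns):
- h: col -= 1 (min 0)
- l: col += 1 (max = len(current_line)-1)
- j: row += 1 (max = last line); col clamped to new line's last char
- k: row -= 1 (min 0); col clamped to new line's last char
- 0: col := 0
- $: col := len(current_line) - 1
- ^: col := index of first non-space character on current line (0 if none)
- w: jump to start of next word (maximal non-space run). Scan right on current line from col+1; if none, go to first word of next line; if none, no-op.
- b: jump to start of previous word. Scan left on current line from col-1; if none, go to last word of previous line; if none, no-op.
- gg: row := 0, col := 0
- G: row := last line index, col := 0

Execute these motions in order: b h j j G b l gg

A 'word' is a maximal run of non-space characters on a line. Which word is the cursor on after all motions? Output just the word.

After 1 (b): row=0 col=0 char='w'
After 2 (h): row=0 col=0 char='w'
After 3 (j): row=1 col=0 char='f'
After 4 (j): row=2 col=0 char='_'
After 5 (G): row=3 col=0 char='_'
After 6 (b): row=2 col=10 char='z'
After 7 (l): row=2 col=11 char='e'
After 8 (gg): row=0 col=0 char='w'

Answer: wind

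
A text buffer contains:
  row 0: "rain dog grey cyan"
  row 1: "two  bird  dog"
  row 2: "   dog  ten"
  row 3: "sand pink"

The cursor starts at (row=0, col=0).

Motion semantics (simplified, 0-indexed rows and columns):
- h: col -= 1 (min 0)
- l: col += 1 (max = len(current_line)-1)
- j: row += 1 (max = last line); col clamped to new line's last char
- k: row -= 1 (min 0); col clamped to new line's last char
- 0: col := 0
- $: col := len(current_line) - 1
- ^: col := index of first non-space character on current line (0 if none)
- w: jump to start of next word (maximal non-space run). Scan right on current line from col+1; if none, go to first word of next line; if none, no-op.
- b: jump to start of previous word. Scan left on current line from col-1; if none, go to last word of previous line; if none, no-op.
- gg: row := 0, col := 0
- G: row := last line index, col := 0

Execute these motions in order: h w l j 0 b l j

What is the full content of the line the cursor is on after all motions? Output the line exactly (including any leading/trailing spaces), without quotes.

After 1 (h): row=0 col=0 char='r'
After 2 (w): row=0 col=5 char='d'
After 3 (l): row=0 col=6 char='o'
After 4 (j): row=1 col=6 char='i'
After 5 (0): row=1 col=0 char='t'
After 6 (b): row=0 col=14 char='c'
After 7 (l): row=0 col=15 char='y'
After 8 (j): row=1 col=13 char='g'

Answer: two  bird  dog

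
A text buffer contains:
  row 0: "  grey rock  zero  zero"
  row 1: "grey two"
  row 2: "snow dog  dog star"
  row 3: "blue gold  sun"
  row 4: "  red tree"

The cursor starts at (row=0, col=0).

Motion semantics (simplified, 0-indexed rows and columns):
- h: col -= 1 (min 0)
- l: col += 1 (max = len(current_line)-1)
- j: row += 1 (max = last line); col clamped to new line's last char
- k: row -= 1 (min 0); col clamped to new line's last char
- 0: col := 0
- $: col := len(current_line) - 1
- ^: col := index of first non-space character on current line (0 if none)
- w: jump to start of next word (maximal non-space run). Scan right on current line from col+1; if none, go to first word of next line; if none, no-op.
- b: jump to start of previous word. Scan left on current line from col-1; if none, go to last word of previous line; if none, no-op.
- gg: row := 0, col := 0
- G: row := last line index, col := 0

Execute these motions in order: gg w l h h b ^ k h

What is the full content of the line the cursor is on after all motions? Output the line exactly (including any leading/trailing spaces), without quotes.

Answer:   grey rock  zero  zero

Derivation:
After 1 (gg): row=0 col=0 char='_'
After 2 (w): row=0 col=2 char='g'
After 3 (l): row=0 col=3 char='r'
After 4 (h): row=0 col=2 char='g'
After 5 (h): row=0 col=1 char='_'
After 6 (b): row=0 col=1 char='_'
After 7 (^): row=0 col=2 char='g'
After 8 (k): row=0 col=2 char='g'
After 9 (h): row=0 col=1 char='_'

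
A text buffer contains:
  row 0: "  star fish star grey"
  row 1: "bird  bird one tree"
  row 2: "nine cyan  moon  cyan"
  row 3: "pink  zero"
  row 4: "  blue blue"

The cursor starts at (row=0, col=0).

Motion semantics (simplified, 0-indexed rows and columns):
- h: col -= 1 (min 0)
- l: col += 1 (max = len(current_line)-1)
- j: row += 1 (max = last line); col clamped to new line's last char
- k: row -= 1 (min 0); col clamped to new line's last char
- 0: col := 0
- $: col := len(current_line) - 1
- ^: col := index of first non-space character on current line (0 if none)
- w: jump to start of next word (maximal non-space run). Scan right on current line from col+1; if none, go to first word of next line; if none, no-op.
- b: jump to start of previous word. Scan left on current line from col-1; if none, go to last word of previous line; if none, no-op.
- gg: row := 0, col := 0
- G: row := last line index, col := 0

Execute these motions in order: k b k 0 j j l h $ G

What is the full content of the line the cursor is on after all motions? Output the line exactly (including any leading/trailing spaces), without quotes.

Answer:   blue blue

Derivation:
After 1 (k): row=0 col=0 char='_'
After 2 (b): row=0 col=0 char='_'
After 3 (k): row=0 col=0 char='_'
After 4 (0): row=0 col=0 char='_'
After 5 (j): row=1 col=0 char='b'
After 6 (j): row=2 col=0 char='n'
After 7 (l): row=2 col=1 char='i'
After 8 (h): row=2 col=0 char='n'
After 9 ($): row=2 col=20 char='n'
After 10 (G): row=4 col=0 char='_'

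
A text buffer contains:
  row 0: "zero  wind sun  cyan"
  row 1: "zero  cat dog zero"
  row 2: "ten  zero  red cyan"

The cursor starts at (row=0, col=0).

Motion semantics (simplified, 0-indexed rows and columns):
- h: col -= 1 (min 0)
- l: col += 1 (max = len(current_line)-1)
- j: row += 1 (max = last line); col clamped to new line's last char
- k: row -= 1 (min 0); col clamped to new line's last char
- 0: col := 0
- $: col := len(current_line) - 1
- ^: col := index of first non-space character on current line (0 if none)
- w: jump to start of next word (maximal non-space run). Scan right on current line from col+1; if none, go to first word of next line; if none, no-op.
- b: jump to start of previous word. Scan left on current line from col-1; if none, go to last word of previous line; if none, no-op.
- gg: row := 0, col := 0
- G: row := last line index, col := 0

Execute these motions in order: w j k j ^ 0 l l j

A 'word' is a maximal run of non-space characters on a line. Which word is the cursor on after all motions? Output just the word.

Answer: ten

Derivation:
After 1 (w): row=0 col=6 char='w'
After 2 (j): row=1 col=6 char='c'
After 3 (k): row=0 col=6 char='w'
After 4 (j): row=1 col=6 char='c'
After 5 (^): row=1 col=0 char='z'
After 6 (0): row=1 col=0 char='z'
After 7 (l): row=1 col=1 char='e'
After 8 (l): row=1 col=2 char='r'
After 9 (j): row=2 col=2 char='n'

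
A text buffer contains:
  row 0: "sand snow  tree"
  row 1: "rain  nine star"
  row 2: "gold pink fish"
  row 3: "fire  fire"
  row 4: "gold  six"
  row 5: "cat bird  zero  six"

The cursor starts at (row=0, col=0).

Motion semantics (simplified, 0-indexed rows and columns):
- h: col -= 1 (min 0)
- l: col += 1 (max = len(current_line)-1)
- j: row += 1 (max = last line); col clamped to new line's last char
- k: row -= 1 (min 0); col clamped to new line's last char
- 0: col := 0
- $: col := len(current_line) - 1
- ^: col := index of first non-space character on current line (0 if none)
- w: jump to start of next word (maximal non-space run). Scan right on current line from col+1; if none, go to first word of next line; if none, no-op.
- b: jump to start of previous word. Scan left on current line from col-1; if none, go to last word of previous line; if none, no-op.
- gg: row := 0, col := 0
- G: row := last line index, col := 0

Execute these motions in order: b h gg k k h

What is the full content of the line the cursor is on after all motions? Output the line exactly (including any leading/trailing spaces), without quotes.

Answer: sand snow  tree

Derivation:
After 1 (b): row=0 col=0 char='s'
After 2 (h): row=0 col=0 char='s'
After 3 (gg): row=0 col=0 char='s'
After 4 (k): row=0 col=0 char='s'
After 5 (k): row=0 col=0 char='s'
After 6 (h): row=0 col=0 char='s'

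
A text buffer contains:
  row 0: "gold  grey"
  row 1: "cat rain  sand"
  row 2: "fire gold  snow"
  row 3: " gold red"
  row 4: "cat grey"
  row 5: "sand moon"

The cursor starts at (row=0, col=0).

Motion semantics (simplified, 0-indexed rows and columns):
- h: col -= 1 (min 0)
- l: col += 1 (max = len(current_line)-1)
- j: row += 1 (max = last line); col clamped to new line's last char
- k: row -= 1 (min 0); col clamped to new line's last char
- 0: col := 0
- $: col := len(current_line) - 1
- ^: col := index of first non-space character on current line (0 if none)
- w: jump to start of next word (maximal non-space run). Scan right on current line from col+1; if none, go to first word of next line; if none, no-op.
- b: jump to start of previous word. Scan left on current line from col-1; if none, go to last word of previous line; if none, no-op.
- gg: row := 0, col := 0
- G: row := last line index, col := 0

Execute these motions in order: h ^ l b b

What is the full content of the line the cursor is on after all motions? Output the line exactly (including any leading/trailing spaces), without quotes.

After 1 (h): row=0 col=0 char='g'
After 2 (^): row=0 col=0 char='g'
After 3 (l): row=0 col=1 char='o'
After 4 (b): row=0 col=0 char='g'
After 5 (b): row=0 col=0 char='g'

Answer: gold  grey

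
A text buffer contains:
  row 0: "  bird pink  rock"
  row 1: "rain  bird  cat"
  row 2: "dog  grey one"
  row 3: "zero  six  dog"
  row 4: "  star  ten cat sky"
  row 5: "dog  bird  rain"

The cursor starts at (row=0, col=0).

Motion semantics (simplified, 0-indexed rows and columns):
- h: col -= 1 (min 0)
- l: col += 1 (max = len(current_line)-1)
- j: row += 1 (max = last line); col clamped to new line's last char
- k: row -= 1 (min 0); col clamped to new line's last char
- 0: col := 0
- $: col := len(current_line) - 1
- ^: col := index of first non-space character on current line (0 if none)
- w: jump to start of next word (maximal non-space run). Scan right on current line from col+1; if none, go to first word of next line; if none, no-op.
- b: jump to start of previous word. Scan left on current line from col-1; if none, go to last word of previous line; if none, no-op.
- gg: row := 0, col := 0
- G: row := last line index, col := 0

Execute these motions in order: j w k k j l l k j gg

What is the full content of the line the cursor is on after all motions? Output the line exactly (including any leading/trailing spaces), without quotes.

Answer:   bird pink  rock

Derivation:
After 1 (j): row=1 col=0 char='r'
After 2 (w): row=1 col=6 char='b'
After 3 (k): row=0 col=6 char='_'
After 4 (k): row=0 col=6 char='_'
After 5 (j): row=1 col=6 char='b'
After 6 (l): row=1 col=7 char='i'
After 7 (l): row=1 col=8 char='r'
After 8 (k): row=0 col=8 char='i'
After 9 (j): row=1 col=8 char='r'
After 10 (gg): row=0 col=0 char='_'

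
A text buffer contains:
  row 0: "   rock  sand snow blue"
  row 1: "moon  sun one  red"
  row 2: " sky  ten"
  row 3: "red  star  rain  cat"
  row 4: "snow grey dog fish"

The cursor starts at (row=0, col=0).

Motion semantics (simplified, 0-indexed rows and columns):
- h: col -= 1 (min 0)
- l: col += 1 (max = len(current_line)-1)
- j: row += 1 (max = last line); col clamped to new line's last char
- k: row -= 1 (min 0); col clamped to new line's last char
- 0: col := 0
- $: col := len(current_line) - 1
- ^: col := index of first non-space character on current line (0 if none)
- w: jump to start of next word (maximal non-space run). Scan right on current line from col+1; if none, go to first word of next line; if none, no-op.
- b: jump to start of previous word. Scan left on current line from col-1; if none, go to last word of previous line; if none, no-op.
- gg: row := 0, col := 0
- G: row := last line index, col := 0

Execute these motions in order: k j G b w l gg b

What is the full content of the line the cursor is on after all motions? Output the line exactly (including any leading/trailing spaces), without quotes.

Answer:    rock  sand snow blue

Derivation:
After 1 (k): row=0 col=0 char='_'
After 2 (j): row=1 col=0 char='m'
After 3 (G): row=4 col=0 char='s'
After 4 (b): row=3 col=17 char='c'
After 5 (w): row=4 col=0 char='s'
After 6 (l): row=4 col=1 char='n'
After 7 (gg): row=0 col=0 char='_'
After 8 (b): row=0 col=0 char='_'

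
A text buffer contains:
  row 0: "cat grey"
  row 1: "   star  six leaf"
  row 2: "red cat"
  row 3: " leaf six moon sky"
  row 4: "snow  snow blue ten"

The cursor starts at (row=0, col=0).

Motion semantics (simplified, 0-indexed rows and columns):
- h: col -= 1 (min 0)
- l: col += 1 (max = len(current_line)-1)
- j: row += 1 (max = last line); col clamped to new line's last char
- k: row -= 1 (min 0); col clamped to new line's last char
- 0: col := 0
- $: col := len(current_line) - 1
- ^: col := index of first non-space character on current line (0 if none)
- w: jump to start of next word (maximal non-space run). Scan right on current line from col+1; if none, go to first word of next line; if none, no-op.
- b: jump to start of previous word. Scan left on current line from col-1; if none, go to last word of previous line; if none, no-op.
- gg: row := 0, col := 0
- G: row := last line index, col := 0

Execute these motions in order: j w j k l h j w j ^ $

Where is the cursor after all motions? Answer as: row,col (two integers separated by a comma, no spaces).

After 1 (j): row=1 col=0 char='_'
After 2 (w): row=1 col=3 char='s'
After 3 (j): row=2 col=3 char='_'
After 4 (k): row=1 col=3 char='s'
After 5 (l): row=1 col=4 char='t'
After 6 (h): row=1 col=3 char='s'
After 7 (j): row=2 col=3 char='_'
After 8 (w): row=2 col=4 char='c'
After 9 (j): row=3 col=4 char='f'
After 10 (^): row=3 col=1 char='l'
After 11 ($): row=3 col=17 char='y'

Answer: 3,17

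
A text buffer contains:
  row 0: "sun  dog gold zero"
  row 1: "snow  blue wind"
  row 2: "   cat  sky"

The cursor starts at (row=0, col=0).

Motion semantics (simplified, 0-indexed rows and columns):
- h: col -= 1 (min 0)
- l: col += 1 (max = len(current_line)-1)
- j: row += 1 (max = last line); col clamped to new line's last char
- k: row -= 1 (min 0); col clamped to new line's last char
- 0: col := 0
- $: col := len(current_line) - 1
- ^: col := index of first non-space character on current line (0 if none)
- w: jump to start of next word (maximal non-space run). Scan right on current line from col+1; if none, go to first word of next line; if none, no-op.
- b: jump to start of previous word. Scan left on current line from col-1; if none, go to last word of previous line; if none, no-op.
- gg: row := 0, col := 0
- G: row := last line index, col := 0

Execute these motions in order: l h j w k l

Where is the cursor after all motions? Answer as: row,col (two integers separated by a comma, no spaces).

After 1 (l): row=0 col=1 char='u'
After 2 (h): row=0 col=0 char='s'
After 3 (j): row=1 col=0 char='s'
After 4 (w): row=1 col=6 char='b'
After 5 (k): row=0 col=6 char='o'
After 6 (l): row=0 col=7 char='g'

Answer: 0,7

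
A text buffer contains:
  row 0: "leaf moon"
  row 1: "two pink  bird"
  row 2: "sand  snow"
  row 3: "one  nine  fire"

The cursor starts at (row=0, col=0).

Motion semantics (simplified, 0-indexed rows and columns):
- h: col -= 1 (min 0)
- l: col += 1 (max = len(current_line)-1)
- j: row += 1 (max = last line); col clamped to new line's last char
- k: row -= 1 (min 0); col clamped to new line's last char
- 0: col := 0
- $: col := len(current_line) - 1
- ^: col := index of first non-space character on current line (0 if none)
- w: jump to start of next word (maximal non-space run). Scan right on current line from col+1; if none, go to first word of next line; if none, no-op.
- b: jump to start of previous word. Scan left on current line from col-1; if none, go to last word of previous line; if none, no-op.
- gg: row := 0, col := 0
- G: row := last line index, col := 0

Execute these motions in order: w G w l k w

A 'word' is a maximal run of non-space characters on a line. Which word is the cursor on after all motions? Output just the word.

Answer: one

Derivation:
After 1 (w): row=0 col=5 char='m'
After 2 (G): row=3 col=0 char='o'
After 3 (w): row=3 col=5 char='n'
After 4 (l): row=3 col=6 char='i'
After 5 (k): row=2 col=6 char='s'
After 6 (w): row=3 col=0 char='o'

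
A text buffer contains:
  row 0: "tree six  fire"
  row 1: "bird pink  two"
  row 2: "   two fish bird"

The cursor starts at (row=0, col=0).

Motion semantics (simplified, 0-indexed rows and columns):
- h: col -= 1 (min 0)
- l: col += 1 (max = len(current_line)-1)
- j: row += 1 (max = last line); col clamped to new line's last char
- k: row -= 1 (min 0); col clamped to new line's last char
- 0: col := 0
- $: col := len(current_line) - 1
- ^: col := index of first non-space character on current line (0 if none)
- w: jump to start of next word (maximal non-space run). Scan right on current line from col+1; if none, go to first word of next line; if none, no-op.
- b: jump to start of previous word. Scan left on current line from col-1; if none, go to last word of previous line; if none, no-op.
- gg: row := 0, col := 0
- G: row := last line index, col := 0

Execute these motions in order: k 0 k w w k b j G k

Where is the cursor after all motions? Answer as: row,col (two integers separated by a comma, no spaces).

After 1 (k): row=0 col=0 char='t'
After 2 (0): row=0 col=0 char='t'
After 3 (k): row=0 col=0 char='t'
After 4 (w): row=0 col=5 char='s'
After 5 (w): row=0 col=10 char='f'
After 6 (k): row=0 col=10 char='f'
After 7 (b): row=0 col=5 char='s'
After 8 (j): row=1 col=5 char='p'
After 9 (G): row=2 col=0 char='_'
After 10 (k): row=1 col=0 char='b'

Answer: 1,0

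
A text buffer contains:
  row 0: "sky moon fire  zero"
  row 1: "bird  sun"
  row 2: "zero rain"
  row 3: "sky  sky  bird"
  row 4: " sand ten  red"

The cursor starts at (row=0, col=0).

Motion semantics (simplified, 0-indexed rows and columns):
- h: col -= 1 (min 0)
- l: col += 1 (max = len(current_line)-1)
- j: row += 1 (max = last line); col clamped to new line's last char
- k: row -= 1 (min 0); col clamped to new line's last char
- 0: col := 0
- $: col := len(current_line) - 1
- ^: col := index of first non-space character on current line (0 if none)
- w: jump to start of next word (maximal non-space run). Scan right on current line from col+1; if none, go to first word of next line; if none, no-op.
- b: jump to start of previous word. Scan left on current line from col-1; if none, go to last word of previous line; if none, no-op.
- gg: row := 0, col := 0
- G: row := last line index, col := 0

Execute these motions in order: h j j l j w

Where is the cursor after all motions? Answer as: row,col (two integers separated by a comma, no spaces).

Answer: 3,5

Derivation:
After 1 (h): row=0 col=0 char='s'
After 2 (j): row=1 col=0 char='b'
After 3 (j): row=2 col=0 char='z'
After 4 (l): row=2 col=1 char='e'
After 5 (j): row=3 col=1 char='k'
After 6 (w): row=3 col=5 char='s'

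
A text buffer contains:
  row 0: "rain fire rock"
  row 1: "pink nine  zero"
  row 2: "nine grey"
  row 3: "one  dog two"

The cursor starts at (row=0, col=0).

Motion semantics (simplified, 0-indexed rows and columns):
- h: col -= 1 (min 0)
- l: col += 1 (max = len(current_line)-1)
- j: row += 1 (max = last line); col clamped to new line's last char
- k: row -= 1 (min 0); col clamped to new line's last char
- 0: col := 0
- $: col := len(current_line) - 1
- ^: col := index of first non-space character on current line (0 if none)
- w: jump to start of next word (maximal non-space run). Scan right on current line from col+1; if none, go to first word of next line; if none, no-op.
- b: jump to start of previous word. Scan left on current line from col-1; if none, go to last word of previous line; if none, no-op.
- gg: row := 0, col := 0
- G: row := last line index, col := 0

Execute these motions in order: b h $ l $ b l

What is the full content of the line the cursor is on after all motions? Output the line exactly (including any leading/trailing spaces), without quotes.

After 1 (b): row=0 col=0 char='r'
After 2 (h): row=0 col=0 char='r'
After 3 ($): row=0 col=13 char='k'
After 4 (l): row=0 col=13 char='k'
After 5 ($): row=0 col=13 char='k'
After 6 (b): row=0 col=10 char='r'
After 7 (l): row=0 col=11 char='o'

Answer: rain fire rock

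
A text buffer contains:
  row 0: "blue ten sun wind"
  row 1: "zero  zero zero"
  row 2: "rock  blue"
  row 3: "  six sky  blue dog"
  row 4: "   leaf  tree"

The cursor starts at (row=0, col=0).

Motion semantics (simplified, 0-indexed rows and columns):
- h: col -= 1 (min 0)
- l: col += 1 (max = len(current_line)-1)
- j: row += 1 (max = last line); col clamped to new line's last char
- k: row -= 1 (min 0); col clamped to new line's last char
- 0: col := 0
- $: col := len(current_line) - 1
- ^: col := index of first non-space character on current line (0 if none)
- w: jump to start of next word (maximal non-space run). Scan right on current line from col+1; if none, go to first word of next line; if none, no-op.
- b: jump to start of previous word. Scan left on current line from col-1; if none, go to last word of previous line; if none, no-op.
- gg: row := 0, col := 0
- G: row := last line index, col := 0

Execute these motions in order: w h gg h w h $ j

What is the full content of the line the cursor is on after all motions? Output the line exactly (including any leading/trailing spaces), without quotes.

Answer: zero  zero zero

Derivation:
After 1 (w): row=0 col=5 char='t'
After 2 (h): row=0 col=4 char='_'
After 3 (gg): row=0 col=0 char='b'
After 4 (h): row=0 col=0 char='b'
After 5 (w): row=0 col=5 char='t'
After 6 (h): row=0 col=4 char='_'
After 7 ($): row=0 col=16 char='d'
After 8 (j): row=1 col=14 char='o'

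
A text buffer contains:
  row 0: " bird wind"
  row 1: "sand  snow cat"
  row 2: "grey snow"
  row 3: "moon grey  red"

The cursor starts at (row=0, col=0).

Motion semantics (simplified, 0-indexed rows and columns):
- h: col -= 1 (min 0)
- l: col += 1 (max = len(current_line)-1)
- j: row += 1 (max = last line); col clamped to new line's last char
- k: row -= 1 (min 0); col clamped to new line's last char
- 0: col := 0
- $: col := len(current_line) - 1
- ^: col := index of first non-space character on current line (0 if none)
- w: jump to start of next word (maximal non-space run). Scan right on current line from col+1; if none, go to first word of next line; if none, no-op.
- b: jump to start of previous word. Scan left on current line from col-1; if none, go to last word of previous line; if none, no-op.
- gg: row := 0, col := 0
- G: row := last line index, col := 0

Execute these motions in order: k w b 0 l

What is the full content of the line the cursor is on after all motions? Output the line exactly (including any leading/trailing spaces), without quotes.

After 1 (k): row=0 col=0 char='_'
After 2 (w): row=0 col=1 char='b'
After 3 (b): row=0 col=1 char='b'
After 4 (0): row=0 col=0 char='_'
After 5 (l): row=0 col=1 char='b'

Answer:  bird wind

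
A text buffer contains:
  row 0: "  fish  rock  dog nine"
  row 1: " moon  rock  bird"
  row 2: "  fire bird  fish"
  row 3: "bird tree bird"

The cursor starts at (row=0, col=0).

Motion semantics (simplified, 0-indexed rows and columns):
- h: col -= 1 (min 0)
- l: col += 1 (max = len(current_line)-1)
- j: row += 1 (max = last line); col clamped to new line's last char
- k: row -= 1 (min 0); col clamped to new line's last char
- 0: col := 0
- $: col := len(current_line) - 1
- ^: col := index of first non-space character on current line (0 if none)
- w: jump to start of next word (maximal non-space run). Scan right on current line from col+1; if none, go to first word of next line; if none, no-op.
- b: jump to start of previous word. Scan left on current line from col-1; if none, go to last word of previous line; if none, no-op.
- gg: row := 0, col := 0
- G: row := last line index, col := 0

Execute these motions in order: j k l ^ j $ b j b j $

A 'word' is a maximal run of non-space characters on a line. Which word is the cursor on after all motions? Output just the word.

After 1 (j): row=1 col=0 char='_'
After 2 (k): row=0 col=0 char='_'
After 3 (l): row=0 col=1 char='_'
After 4 (^): row=0 col=2 char='f'
After 5 (j): row=1 col=2 char='o'
After 6 ($): row=1 col=16 char='d'
After 7 (b): row=1 col=13 char='b'
After 8 (j): row=2 col=13 char='f'
After 9 (b): row=2 col=7 char='b'
After 10 (j): row=3 col=7 char='e'
After 11 ($): row=3 col=13 char='d'

Answer: bird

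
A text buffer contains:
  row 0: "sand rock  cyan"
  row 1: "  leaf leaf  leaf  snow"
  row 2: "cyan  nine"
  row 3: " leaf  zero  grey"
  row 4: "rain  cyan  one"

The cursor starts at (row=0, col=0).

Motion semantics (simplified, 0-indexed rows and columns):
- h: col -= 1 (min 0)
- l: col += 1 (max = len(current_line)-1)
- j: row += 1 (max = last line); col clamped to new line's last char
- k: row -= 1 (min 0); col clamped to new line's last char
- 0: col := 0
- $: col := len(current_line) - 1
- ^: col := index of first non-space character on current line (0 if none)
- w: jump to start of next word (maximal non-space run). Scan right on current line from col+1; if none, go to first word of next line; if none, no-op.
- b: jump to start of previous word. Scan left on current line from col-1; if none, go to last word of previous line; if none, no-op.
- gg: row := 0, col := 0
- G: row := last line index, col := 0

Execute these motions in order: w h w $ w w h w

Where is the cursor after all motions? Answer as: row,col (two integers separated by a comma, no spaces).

Answer: 1,7

Derivation:
After 1 (w): row=0 col=5 char='r'
After 2 (h): row=0 col=4 char='_'
After 3 (w): row=0 col=5 char='r'
After 4 ($): row=0 col=14 char='n'
After 5 (w): row=1 col=2 char='l'
After 6 (w): row=1 col=7 char='l'
After 7 (h): row=1 col=6 char='_'
After 8 (w): row=1 col=7 char='l'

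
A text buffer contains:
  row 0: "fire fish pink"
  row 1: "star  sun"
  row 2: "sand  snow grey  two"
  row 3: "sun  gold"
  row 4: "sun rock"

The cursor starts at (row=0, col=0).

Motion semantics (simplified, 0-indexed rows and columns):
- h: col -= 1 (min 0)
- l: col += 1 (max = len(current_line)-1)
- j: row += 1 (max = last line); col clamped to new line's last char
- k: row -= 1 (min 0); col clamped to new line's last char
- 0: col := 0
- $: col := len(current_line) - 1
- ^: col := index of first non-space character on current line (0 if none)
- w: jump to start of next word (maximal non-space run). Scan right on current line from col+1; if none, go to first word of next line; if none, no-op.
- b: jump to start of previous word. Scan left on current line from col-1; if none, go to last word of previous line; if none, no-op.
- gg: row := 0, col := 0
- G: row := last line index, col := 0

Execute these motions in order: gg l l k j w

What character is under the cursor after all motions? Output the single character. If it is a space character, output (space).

After 1 (gg): row=0 col=0 char='f'
After 2 (l): row=0 col=1 char='i'
After 3 (l): row=0 col=2 char='r'
After 4 (k): row=0 col=2 char='r'
After 5 (j): row=1 col=2 char='a'
After 6 (w): row=1 col=6 char='s'

Answer: s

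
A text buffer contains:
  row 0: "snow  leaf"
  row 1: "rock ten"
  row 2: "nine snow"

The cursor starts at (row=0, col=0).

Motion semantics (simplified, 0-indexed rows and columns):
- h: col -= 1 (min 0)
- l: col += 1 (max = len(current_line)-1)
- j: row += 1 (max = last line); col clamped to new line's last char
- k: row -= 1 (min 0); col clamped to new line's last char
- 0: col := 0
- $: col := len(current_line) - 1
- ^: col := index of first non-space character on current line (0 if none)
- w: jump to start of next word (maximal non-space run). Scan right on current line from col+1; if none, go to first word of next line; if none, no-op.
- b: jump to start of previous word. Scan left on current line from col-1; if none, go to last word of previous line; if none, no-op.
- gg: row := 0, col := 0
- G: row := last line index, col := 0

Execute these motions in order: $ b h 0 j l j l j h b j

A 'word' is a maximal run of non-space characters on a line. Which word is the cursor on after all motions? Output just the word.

After 1 ($): row=0 col=9 char='f'
After 2 (b): row=0 col=6 char='l'
After 3 (h): row=0 col=5 char='_'
After 4 (0): row=0 col=0 char='s'
After 5 (j): row=1 col=0 char='r'
After 6 (l): row=1 col=1 char='o'
After 7 (j): row=2 col=1 char='i'
After 8 (l): row=2 col=2 char='n'
After 9 (j): row=2 col=2 char='n'
After 10 (h): row=2 col=1 char='i'
After 11 (b): row=2 col=0 char='n'
After 12 (j): row=2 col=0 char='n'

Answer: nine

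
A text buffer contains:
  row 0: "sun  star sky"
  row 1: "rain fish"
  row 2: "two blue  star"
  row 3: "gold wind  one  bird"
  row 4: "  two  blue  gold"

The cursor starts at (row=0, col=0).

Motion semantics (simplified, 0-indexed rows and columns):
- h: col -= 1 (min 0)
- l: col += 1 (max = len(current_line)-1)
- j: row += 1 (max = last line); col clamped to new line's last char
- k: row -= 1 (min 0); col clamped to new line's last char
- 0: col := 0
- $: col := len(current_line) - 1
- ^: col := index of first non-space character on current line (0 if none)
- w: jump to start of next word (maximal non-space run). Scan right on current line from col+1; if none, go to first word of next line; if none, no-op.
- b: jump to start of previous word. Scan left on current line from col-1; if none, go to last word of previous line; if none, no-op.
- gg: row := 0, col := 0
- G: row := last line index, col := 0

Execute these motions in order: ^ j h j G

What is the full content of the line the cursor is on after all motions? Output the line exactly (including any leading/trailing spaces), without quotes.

After 1 (^): row=0 col=0 char='s'
After 2 (j): row=1 col=0 char='r'
After 3 (h): row=1 col=0 char='r'
After 4 (j): row=2 col=0 char='t'
After 5 (G): row=4 col=0 char='_'

Answer:   two  blue  gold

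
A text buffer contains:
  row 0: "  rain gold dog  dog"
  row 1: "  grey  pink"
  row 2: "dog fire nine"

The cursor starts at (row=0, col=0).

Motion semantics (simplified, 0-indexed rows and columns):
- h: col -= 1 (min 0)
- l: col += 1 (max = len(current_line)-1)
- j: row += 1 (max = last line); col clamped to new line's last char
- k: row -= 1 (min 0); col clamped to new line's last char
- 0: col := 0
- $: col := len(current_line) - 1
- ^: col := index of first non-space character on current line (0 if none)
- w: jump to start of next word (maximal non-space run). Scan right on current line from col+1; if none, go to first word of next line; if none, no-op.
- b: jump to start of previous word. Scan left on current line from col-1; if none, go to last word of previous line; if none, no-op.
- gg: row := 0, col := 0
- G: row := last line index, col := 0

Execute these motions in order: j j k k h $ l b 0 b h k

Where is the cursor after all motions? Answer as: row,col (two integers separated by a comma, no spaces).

Answer: 0,0

Derivation:
After 1 (j): row=1 col=0 char='_'
After 2 (j): row=2 col=0 char='d'
After 3 (k): row=1 col=0 char='_'
After 4 (k): row=0 col=0 char='_'
After 5 (h): row=0 col=0 char='_'
After 6 ($): row=0 col=19 char='g'
After 7 (l): row=0 col=19 char='g'
After 8 (b): row=0 col=17 char='d'
After 9 (0): row=0 col=0 char='_'
After 10 (b): row=0 col=0 char='_'
After 11 (h): row=0 col=0 char='_'
After 12 (k): row=0 col=0 char='_'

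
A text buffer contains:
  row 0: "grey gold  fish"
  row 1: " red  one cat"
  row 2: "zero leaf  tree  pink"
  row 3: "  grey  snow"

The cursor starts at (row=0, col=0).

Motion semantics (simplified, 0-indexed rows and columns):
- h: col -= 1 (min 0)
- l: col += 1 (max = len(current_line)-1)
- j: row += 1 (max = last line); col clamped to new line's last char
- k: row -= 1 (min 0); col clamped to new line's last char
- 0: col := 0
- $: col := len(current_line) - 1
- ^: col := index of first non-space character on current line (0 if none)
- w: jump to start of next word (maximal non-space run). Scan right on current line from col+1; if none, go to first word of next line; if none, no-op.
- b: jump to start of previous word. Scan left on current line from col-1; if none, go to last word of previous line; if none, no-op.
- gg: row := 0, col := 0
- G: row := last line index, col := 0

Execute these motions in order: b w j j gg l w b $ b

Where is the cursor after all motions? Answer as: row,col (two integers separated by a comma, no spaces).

Answer: 0,11

Derivation:
After 1 (b): row=0 col=0 char='g'
After 2 (w): row=0 col=5 char='g'
After 3 (j): row=1 col=5 char='_'
After 4 (j): row=2 col=5 char='l'
After 5 (gg): row=0 col=0 char='g'
After 6 (l): row=0 col=1 char='r'
After 7 (w): row=0 col=5 char='g'
After 8 (b): row=0 col=0 char='g'
After 9 ($): row=0 col=14 char='h'
After 10 (b): row=0 col=11 char='f'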